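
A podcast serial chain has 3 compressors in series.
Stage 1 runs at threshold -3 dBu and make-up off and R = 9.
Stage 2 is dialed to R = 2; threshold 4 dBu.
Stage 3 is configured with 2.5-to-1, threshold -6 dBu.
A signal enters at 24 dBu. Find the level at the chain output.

-3.6 dBu

Stage 1: overshoot 27 dB → 27/9 = 3 dB → 0 dBu.
Stage 2: 0 dBu ≤ 4 dBu, so stage 2 doesn't engage; output 0 dBu.
Stage 3: 0 dBu is 6 dB over -6 dBu; at 2.5:1 that becomes 2.4 dB over, giving -3.6 dBu.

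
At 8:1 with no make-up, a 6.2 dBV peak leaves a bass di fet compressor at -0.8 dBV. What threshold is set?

-1.8 dBV

Input is 8 dB above T (since output overshoot × R = input overshoot: (-0.8 − T)·8 = 6.2 − T gives T = -1.8 dBV).
Check: -1.8 + (6.2 − (-1.8))/8 = -1.8 + 1 = -0.8 dBV. ✓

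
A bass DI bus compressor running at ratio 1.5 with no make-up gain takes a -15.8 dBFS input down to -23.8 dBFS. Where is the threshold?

-39.8 dBFS

Let T be the threshold. Output overshoot = (input overshoot)/R, so -23.8 − T = (-15.8 − T)/1.5.
1.5·(-23.8 − T) = -15.8 − T → 0.5·T = -35.7 − (-15.8) = -19.9.
T = -19.9/0.5 = -39.8 dBFS.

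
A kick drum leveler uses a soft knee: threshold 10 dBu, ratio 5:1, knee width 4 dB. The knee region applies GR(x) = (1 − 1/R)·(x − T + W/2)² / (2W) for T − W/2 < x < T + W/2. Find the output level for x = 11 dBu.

x − T + W/2 = 11 − 10 + 2 = 3.
GR = (1 − 1/5) × 3² / 8 = 0.8 × 9 / 8 = 0.9 dB.
Output = 11 − 0.9 = 10.1 dBu.

10.1 dBu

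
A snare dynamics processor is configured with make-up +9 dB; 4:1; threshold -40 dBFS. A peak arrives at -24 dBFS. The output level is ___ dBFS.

-24 dBFS sits 16 dB over threshold.
The 16 dB excess becomes 4 dB after 4:1 reduction.
That puts the output at -36 dBFS; make-up adds 9 dB, giving -27 dBFS.

-27 dBFS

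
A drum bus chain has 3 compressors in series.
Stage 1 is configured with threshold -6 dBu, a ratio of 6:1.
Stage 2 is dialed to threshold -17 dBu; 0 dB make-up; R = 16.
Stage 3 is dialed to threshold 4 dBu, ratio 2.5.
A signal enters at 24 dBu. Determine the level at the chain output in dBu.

-16 dBu

Stage 1: overshoot 30 dB → 30/6 = 5 dB → -1 dBu.
Stage 2: overshoot 16 dB → 16/16 = 1 dB → -16 dBu.
Stage 3: -16 dBu ≤ 4 dBu, so stage 3 doesn't engage; output -16 dBu.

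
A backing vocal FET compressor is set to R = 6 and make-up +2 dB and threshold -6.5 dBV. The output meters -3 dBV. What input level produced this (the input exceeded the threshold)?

Remove make-up: -3 − 2 = -5 dBV.
The compressed level sits -5 − (-6.5) = 1.5 dB over threshold.
Undo the ratio: input overshoot = 1.5 × 6 = 9 dB, giving input = 2.5 dBV.

2.5 dBV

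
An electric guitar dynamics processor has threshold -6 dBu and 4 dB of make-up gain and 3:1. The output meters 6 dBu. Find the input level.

Before make-up, the level was 6 − 4 = 2 dBu.
That's 8 dB above the -6 dBu threshold.
Input overshoot = R × output overshoot = 24 dB → input = -6 + 24 = 18 dBu.

18 dBu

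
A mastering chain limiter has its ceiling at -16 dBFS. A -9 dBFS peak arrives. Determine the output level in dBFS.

-16 dBFS

A brickwall limiter is an ∞:1 compressor: any input above the ceiling is clamped to -16 dBFS.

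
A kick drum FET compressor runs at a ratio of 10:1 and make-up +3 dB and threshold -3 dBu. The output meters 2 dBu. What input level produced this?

17 dBu

Before make-up, the level was 2 − 3 = -1 dBu.
That's 2 dB above the -3 dBu threshold.
Before 10:1 compression the overshoot was 2 × 10 = 20 dB, so input = -3 + 20 = 17 dBu.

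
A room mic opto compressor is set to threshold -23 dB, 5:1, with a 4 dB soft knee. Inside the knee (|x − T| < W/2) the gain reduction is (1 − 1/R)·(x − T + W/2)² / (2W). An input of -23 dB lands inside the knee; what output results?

-23.4 dB

x − T + W/2 = -23 − (-23) + 2 = 2.
GR = (1 − 1/5) × 2² / 8 = 0.8 × 4 / 8 = 0.4 dB.
Output = -23 − 0.4 = -23.4 dB.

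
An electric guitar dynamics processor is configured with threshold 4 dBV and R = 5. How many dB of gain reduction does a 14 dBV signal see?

8 dB

Overshoot = 14 − 4 = 10 dB.
After 5:1 compression the overshoot becomes 10/5 = 2 dB.
GR = overshoot in − overshoot out = 10 − 2 = 8 dB.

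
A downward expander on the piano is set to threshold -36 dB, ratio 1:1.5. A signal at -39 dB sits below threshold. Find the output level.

-40.5 dB

The input is 3 dB below the -36 dB threshold.
A 1:1.5 expander multiplies undershoot by 1.5: 3 × 1.5 = 4.5 dB below threshold.
Output = -36 − 4.5 = -40.5 dB.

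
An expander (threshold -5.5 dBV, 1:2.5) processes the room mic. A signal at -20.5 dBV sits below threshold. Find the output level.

-43 dBV

The input is 15 dB below the -5.5 dBV threshold.
A 1:2.5 expander multiplies undershoot by 2.5: 15 × 2.5 = 37.5 dB below threshold.
Output = -5.5 − 37.5 = -43 dBV.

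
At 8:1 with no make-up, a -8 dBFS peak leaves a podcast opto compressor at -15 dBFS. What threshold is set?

Input is 8 dB above T (since output overshoot × R = input overshoot: (-15 − T)·8 = -8 − T gives T = -16 dBFS).
Check: -16 + (-8 − (-16))/8 = -16 + 1 = -15 dBFS. ✓

-16 dBFS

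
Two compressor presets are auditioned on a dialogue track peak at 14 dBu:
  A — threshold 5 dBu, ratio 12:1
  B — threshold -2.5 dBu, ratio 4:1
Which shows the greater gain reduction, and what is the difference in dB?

A: 9 dB over, compressed to 0.75 dB over, so 8.25 dB of GR.
B: 16.5 dB over, compressed to 4.125 dB over, so 12.375 dB of GR.
B applies 4.125 dB more gain reduction.

B, by 4.125 dB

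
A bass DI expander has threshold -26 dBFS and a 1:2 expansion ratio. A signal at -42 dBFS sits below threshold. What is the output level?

Below threshold, a 1:2 expander applies gain = (2−1)×(T − x) of attenuation.
(2−1) × 16 = 16 dB, so output = -42 − 16 = -58 dBFS.

-58 dBFS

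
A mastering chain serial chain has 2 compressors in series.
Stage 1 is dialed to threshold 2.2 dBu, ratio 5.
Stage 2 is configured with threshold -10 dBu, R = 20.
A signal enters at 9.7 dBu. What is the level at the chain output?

-9.315 dBu

Stage 1: 9.7 dBu is 7.5 dB over 2.2 dBu; at 5:1 that becomes 1.5 dB over, giving 3.7 dBu.
Stage 2: overshoot 13.7 dB → 13.7/20 = 0.685 dB → -9.315 dBu.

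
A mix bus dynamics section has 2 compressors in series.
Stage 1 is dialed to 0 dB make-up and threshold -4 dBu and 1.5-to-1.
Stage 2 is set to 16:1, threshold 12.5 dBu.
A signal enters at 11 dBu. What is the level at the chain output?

Stage 1: overshoot 15 dB → 15/1.5 = 10 dB → 6 dBu.
Stage 2: below threshold (6 ≤ 12.5); passes unchanged; output 6 dBu.

6 dBu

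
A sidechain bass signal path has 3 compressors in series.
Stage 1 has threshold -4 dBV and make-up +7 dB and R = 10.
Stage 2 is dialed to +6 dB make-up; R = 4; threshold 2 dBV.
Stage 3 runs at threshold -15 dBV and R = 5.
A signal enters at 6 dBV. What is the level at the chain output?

-10.3 dBV

Stage 1: overshoot 10 dB → 10/10 = 1 dB → -3 dBV; +7 dB make-up → 4 dBV.
Stage 2: overshoot 2 dB → 2/4 = 0.5 dB → 2.5 dBV; +6 dB make-up → 8.5 dBV.
Stage 3: overshoot 23.5 dB → 23.5/5 = 4.7 dB → -10.3 dBV.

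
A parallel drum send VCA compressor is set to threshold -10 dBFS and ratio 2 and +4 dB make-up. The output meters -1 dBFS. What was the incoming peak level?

0 dBFS

Remove make-up: -1 − 4 = -5 dBFS.
The compressed level sits -5 − (-10) = 5 dB over threshold.
Input overshoot = R × output overshoot = 10 dB → input = -10 + 10 = 0 dBFS.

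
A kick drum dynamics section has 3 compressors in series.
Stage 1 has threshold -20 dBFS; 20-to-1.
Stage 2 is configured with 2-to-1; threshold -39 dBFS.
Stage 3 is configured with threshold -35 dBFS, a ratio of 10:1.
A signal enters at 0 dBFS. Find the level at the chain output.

-34.4 dBFS

Stage 1: 0 dBFS is 20 dB over -20 dBFS; at 20:1 that becomes 1 dB over, giving -19 dBFS.
Stage 2: 20 dB above -39 dBFS, reduced 2:1 to 10 dB above → -29 dBFS.
Stage 3: overshoot 6 dB → 6/10 = 0.6 dB → -34.4 dBFS.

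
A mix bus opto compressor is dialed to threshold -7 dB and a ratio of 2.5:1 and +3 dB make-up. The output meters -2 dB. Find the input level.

Remove make-up: -2 − 3 = -5 dB.
Post-compression overshoot = -5 − (-7) = 2 dB.
Undo the ratio: input overshoot = 2 × 2.5 = 5 dB, giving input = -2 dB.

-2 dB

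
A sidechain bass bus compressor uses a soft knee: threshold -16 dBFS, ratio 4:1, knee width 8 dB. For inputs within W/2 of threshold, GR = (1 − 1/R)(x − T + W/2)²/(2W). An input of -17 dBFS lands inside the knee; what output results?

x − T + W/2 = -17 − (-16) + 4 = 3.
GR = (1 − 1/4) × 3² / 16 = 0.75 × 9 / 16 = 0.421875 dB.
Output = -17 − 0.421875 = -17.421875 dBFS.

-17.421875 dBFS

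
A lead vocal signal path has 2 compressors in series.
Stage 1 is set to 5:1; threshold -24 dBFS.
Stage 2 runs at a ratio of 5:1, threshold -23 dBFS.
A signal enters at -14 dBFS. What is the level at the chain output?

Stage 1: -14 dBFS is 10 dB over -24 dBFS; at 5:1 that becomes 2 dB over, giving -22 dBFS.
Stage 2: 1 dB above -23 dBFS, reduced 5:1 to 0.2 dB above → -22.8 dBFS.

-22.8 dBFS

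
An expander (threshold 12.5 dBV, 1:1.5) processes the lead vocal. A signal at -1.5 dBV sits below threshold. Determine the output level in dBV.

-8.5 dBV

The input is 14 dB below the 12.5 dBV threshold.
A 1:1.5 expander multiplies undershoot by 1.5: 14 × 1.5 = 21 dB below threshold.
Output = 12.5 − 21 = -8.5 dBV.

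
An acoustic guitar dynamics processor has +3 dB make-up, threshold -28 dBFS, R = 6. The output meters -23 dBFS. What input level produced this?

Stripping the +3 dB make-up gives -26 dBFS at the gain stage.
The compressed level sits -26 − (-28) = 2 dB over threshold.
Before 6:1 compression the overshoot was 2 × 6 = 12 dB, so input = -28 + 12 = -16 dBFS.

-16 dBFS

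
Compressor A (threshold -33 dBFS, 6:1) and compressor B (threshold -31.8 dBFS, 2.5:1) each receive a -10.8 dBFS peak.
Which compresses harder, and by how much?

A: 22.2 dB over, compressed to 3.7 dB over, so 18.5 dB of GR.
B: 21 dB over, compressed to 8.4 dB over, so 12.6 dB of GR.
Difference: 5.9 dB in favour of A.

A, by 5.9 dB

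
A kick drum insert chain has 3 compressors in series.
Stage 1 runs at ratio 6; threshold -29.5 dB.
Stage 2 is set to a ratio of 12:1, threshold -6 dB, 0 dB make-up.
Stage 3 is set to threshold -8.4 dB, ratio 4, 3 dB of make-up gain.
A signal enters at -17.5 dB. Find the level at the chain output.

-24.5 dB

Stage 1: overshoot 12 dB → 12/6 = 2 dB → -27.5 dB.
Stage 2: -27.5 dB is at or below the -6 dB threshold — no compression; output -27.5 dB.
Stage 3: -27.5 dB ≤ -8.4 dB, so stage 3 doesn't engage; make-up brings it to -24.5 dB.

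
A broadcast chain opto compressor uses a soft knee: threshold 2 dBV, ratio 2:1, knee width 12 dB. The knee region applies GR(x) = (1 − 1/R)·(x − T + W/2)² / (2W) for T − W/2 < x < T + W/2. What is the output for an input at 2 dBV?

1.25 dBV

x − T + W/2 = 2 − 2 + 6 = 6.
GR = (1 − 1/2) × 6² / 24 = 0.5 × 36 / 24 = 0.75 dB.
Output = 2 − 0.75 = 1.25 dBV.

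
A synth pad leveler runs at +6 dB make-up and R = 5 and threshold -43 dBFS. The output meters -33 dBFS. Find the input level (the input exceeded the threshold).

-23 dBFS

Before make-up, the level was -33 − 6 = -39 dBFS.
The compressed level sits -39 − (-43) = 4 dB over threshold.
Before 5:1 compression the overshoot was 4 × 5 = 20 dB, so input = -43 + 20 = -23 dBFS.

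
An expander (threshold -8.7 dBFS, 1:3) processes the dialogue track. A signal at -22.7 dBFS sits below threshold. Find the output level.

-50.7 dBFS

Below threshold, a 1:3 expander applies gain = (3−1)×(T − x) of attenuation.
(3−1) × 14 = 28 dB, so output = -22.7 − 28 = -50.7 dBFS.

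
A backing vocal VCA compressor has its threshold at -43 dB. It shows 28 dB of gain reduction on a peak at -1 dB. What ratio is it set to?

Input overshoot = -1 − (-43) = 42 dB.
Output overshoot = 42 − 28 = 14 dB.
Ratio = input overshoot / output overshoot = 42 / 14 = 3.

3:1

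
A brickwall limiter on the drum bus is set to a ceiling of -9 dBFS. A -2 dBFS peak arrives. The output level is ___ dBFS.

-9 dBFS

A brickwall limiter is an ∞:1 compressor: any input above the ceiling is clamped to -9 dBFS.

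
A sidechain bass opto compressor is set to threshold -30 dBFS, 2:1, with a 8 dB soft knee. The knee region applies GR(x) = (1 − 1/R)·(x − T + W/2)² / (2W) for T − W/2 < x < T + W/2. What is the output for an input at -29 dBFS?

x − T + W/2 = -29 − (-30) + 4 = 5.
GR = (1 − 1/2) × 5² / 16 = 0.5 × 25 / 16 = 0.78125 dB.
Output = -29 − 0.78125 = -29.78125 dBFS.

-29.78125 dBFS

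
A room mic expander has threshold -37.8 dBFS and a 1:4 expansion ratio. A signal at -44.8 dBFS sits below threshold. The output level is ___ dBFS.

-65.8 dBFS

Undershoot = (-37.8) − (-44.8) = 7 dB.
At 1:4, that expands to 28 dB under threshold.
Output = -37.8 − 28 = -65.8 dBFS.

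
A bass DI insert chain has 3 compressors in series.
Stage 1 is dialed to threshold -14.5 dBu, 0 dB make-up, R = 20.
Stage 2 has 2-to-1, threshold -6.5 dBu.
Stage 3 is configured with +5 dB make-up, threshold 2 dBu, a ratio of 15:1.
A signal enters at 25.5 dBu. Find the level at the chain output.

-7.5 dBu

Stage 1: overshoot 40 dB → 40/20 = 2 dB → -12.5 dBu.
Stage 2: -12.5 dBu ≤ -6.5 dBu, so stage 2 doesn't engage; output -12.5 dBu.
Stage 3: -12.5 dBu ≤ 2 dBu, so stage 3 doesn't engage; make-up brings it to -7.5 dBu.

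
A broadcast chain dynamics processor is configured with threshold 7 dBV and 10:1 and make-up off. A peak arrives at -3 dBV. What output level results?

-3 dBV

-3 dBV is 10 dB below the 7 dBV threshold, so no gain reduction is applied.
Output = input = -3 dBV.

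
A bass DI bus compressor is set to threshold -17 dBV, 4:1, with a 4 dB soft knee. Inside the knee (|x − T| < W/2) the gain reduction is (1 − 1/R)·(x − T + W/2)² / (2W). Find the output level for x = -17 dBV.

x − T + W/2 = -17 − (-17) + 2 = 2.
GR = (1 − 1/4) × 2² / 8 = 0.75 × 4 / 8 = 0.375 dB.
Output = -17 − 0.375 = -17.375 dBV.

-17.375 dBV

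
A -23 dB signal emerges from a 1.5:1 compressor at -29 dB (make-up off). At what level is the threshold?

-41 dB

Let T be the threshold. Output overshoot = (input overshoot)/R, so -29 − T = (-23 − T)/1.5.
1.5·(-29 − T) = -23 − T → 0.5·T = -43.5 − (-23) = -20.5.
T = -20.5/0.5 = -41 dB.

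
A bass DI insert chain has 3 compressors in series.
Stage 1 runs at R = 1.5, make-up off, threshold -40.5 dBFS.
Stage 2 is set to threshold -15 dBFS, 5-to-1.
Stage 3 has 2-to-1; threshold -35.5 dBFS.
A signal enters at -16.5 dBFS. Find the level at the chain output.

-30 dBFS

Stage 1: 24 dB above -40.5 dBFS, reduced 1.5:1 to 16 dB above → -24.5 dBFS.
Stage 2: below threshold (-24.5 ≤ -15); passes unchanged; output -24.5 dBFS.
Stage 3: -24.5 dBFS is 11 dB over -35.5 dBFS; at 2:1 that becomes 5.5 dB over, giving -30 dBFS.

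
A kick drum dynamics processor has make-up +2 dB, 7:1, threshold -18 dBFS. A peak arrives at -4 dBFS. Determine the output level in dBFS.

-14 dBFS

The input is 14 dB above the -18 dBFS threshold.
The 14 dB excess becomes 2 dB after 7:1 reduction.
That puts the output at -16 dBFS; make-up adds 2 dB, giving -14 dBFS.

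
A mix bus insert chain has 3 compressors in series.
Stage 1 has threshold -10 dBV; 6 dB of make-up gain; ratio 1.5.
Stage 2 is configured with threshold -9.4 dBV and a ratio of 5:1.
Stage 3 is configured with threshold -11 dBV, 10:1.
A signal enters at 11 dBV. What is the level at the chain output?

-10.452 dBV

Stage 1: 21 dB above -10 dBV, reduced 1.5:1 to 14 dB above → 4 dBV; +6 dB make-up → 10 dBV.
Stage 2: 19.4 dB above -9.4 dBV, reduced 5:1 to 3.88 dB above → -5.52 dBV.
Stage 3: 5.48 dB above -11 dBV, reduced 10:1 to 0.548 dB above → -10.452 dBV.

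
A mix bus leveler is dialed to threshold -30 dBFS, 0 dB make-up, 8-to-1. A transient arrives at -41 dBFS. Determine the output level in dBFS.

-41 dBFS

-41 dBFS is 11 dB below the -30 dBFS threshold, so no gain reduction is applied.
Output = input = -41 dBFS.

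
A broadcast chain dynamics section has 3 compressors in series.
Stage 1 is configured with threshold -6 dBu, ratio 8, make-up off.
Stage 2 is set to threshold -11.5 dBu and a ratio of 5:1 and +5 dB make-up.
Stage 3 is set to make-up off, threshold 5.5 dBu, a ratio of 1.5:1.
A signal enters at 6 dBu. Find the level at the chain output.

Stage 1: 12 dB above -6 dBu, reduced 8:1 to 1.5 dB above → -4.5 dBu.
Stage 2: 7 dB above -11.5 dBu, reduced 5:1 to 1.4 dB above → -10.1 dBu; +5 dB make-up → -5.1 dBu.
Stage 3: -5.1 dBu ≤ 5.5 dBu, so stage 3 doesn't engage; output -5.1 dBu.

-5.1 dBu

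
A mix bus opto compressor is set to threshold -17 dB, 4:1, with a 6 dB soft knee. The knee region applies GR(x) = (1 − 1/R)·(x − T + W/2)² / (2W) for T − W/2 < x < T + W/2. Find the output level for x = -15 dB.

-16.5625 dB

x − T + W/2 = -15 − (-17) + 3 = 5.
GR = (1 − 1/4) × 5² / 12 = 0.75 × 25 / 12 = 1.5625 dB.
Output = -15 − 1.5625 = -16.5625 dB.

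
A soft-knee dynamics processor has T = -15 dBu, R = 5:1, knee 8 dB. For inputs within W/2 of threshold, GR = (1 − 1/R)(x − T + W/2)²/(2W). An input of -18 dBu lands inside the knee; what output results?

-18.05 dBu

x − T + W/2 = -18 − (-15) + 4 = 1.
GR = (1 − 1/5) × 1² / 16 = 0.8 × 1 / 16 = 0.05 dB.
Output = -18 − 0.05 = -18.05 dBu.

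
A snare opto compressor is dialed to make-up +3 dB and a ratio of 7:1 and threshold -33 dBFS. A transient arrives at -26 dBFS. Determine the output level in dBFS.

Overshoot: -26 − (-33) = 7 dB.
The 7 dB excess becomes 1 dB after 7:1 reduction.
Output = -33 + 1 = -32 dBFS; make-up adds 3 dB, giving -29 dBFS.

-29 dBFS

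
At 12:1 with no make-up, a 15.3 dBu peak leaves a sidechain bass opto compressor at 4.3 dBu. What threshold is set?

Gain reduction = 15.3 − 4.3 = 11 dB; output overshoot = GR / (R − 1) = 11 / 11 = 1 dB.
Threshold = output − output overshoot = 4.3 − 1 = 3.3 dBu.

3.3 dBu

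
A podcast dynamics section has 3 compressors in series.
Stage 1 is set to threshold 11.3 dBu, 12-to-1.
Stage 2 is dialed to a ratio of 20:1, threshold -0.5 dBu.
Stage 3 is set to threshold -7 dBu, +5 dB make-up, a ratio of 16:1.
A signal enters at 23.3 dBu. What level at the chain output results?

Stage 1: overshoot 12 dB → 12/12 = 1 dB → 12.3 dBu.
Stage 2: overshoot 12.8 dB → 12.8/20 = 0.64 dB → 0.14 dBu.
Stage 3: overshoot 7.14 dB → 7.14/16 = 0.44625 dB → -6.55375 dBu; +5 dB make-up → -1.55375 dBu.

-1.55375 dBu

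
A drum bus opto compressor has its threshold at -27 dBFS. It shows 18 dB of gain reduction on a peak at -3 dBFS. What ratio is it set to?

4:1

Input overshoot = -3 − (-27) = 24 dB.
Output overshoot = 24 − 18 = 6 dB.
Ratio = input overshoot / output overshoot = 24 / 6 = 4.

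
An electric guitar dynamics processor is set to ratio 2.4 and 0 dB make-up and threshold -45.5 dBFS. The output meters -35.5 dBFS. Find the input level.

-21.5 dBFS

The compressed level sits -35.5 − (-45.5) = 10 dB over threshold.
Input overshoot = R × output overshoot = 24 dB → input = -45.5 + 24 = -21.5 dBFS.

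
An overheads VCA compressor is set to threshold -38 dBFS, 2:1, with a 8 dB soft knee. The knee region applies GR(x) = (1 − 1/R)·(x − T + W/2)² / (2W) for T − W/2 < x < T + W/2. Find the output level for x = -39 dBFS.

x − T + W/2 = -39 − (-38) + 4 = 3.
GR = (1 − 1/2) × 3² / 16 = 0.5 × 9 / 16 = 0.28125 dB.
Output = -39 − 0.28125 = -39.28125 dBFS.

-39.28125 dBFS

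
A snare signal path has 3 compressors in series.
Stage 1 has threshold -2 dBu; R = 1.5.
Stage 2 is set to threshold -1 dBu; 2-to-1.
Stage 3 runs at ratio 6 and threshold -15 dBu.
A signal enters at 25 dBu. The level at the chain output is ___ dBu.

-11.25 dBu

Stage 1: 27 dB above -2 dBu, reduced 1.5:1 to 18 dB above → 16 dBu.
Stage 2: 17 dB above -1 dBu, reduced 2:1 to 8.5 dB above → 7.5 dBu.
Stage 3: 7.5 dBu is 22.5 dB over -15 dBu; at 6:1 that becomes 3.75 dB over, giving -11.25 dBu.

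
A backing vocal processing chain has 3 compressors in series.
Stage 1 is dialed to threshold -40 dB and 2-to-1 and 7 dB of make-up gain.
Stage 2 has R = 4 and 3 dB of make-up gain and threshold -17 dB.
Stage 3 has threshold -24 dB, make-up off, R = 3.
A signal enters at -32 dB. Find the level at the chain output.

Stage 1: 8 dB above -40 dB, reduced 2:1 to 4 dB above → -36 dB; +7 dB make-up → -29 dB.
Stage 2: -29 dB ≤ -17 dB, so stage 2 doesn't engage; make-up brings it to -26 dB.
Stage 3: -26 dB ≤ -24 dB, so stage 3 doesn't engage; output -26 dB.

-26 dB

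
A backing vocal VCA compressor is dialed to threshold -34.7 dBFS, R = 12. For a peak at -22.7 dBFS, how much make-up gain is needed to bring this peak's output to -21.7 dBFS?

The peak compresses to -34.7 + 12/12 = -33.7 dBFS.
To reach -21.7 dBFS requires -21.7 − (-33.7) = 12 dB of make-up.

12 dB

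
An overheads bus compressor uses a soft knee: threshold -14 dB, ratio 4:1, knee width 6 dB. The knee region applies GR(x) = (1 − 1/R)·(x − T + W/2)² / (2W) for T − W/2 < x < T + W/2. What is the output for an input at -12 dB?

x − T + W/2 = -12 − (-14) + 3 = 5.
GR = (1 − 1/4) × 5² / 12 = 0.75 × 25 / 12 = 1.5625 dB.
Output = -12 − 1.5625 = -13.5625 dB.

-13.5625 dB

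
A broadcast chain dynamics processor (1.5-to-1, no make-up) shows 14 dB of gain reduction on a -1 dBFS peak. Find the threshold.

Gain reduction = -1 − (-15) = 14 dB; output overshoot = GR / (R − 1) = 14 / 0.5 = 28 dB.
Threshold = output − output overshoot = -15 − 28 = -43 dBFS.

-43 dBFS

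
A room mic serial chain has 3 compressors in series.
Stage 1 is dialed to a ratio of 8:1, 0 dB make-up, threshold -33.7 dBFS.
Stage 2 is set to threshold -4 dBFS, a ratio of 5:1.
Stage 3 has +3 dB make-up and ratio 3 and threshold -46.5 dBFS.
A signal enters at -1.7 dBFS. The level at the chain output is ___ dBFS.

-37.9 dBFS

Stage 1: overshoot 32 dB → 32/8 = 4 dB → -29.7 dBFS.
Stage 2: -29.7 dBFS ≤ -4 dBFS, so stage 2 doesn't engage; output -29.7 dBFS.
Stage 3: -29.7 dBFS is 16.8 dB over -46.5 dBFS; at 3:1 that becomes 5.6 dB over, giving -40.9 dBFS; +3 dB make-up → -37.9 dBFS.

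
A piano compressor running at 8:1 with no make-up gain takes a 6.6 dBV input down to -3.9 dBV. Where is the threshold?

-5.4 dBV

Gain reduction = 6.6 − (-3.9) = 10.5 dB; output overshoot = GR / (R − 1) = 10.5 / 7 = 1.5 dB.
Threshold = output − output overshoot = -3.9 − 1.5 = -5.4 dBV.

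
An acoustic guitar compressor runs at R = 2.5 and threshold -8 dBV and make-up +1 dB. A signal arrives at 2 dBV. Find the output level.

2 dBV sits 10 dB over threshold.
The 10 dB excess becomes 4 dB after 2.5:1 reduction.
So the level is -8 + 4 = -4 dBV; make-up adds 1 dB, giving -3 dBV.

-3 dBV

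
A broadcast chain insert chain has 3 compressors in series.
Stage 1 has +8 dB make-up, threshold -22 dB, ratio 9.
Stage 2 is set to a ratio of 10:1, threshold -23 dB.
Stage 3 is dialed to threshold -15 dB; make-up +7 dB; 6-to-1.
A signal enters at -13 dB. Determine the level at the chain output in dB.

Stage 1: 9 dB above -22 dB, reduced 9:1 to 1 dB above → -21 dB; +8 dB make-up → -13 dB.
Stage 2: 10 dB above -23 dB, reduced 10:1 to 1 dB above → -22 dB.
Stage 3: -22 dB is at or below the -15 dB threshold — no compression; make-up brings it to -15 dB.

-15 dB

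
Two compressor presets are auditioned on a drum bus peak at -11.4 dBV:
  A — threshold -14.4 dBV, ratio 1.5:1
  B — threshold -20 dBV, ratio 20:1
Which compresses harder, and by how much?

B, by 7.17 dB

A: GR = 3 − 3/1.5 = 1 dB.
B: GR = 8.6 − 8.6/20 = 8.17 dB.
B reduces 7.17 dB more.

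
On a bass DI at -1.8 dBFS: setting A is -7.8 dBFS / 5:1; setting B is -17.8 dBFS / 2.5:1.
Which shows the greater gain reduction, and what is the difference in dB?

B, by 4.8 dB

A: overshoot 6 dB → output overshoot 1.2 dB → GR 4.8 dB.
B: overshoot 16 dB → output overshoot 6.4 dB → GR 9.6 dB.
B applies 4.8 dB more gain reduction.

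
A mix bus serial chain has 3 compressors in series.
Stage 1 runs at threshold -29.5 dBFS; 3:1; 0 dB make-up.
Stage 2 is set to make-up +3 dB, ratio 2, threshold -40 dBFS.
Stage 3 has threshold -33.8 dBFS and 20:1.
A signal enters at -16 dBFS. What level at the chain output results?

-33.585 dBFS

Stage 1: -16 dBFS is 13.5 dB over -29.5 dBFS; at 3:1 that becomes 4.5 dB over, giving -25 dBFS.
Stage 2: 15 dB above -40 dBFS, reduced 2:1 to 7.5 dB above → -32.5 dBFS; +3 dB make-up → -29.5 dBFS.
Stage 3: 4.3 dB above -33.8 dBFS, reduced 20:1 to 0.215 dB above → -33.585 dBFS.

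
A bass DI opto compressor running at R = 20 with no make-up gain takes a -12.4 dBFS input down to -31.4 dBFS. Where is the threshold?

-32.4 dBFS

Let T be the threshold. Output overshoot = (input overshoot)/R, so -31.4 − T = (-12.4 − T)/20.
20·(-31.4 − T) = -12.4 − T → 19·T = -628 − (-12.4) = -615.6.
T = -615.6/19 = -32.4 dBFS.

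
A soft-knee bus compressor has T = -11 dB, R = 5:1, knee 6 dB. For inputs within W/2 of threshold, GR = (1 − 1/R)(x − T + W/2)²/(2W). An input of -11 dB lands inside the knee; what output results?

x − T + W/2 = -11 − (-11) + 3 = 3.
GR = (1 − 1/5) × 3² / 12 = 0.8 × 9 / 12 = 0.6 dB.
Output = -11 − 0.6 = -11.6 dB.

-11.6 dB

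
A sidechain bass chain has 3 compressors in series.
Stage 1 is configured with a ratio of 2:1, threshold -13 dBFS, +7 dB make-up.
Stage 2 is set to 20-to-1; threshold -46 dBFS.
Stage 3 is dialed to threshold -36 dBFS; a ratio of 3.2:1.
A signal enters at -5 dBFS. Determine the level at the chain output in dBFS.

-43.8 dBFS

Stage 1: -5 dBFS is 8 dB over -13 dBFS; at 2:1 that becomes 4 dB over, giving -9 dBFS; +7 dB make-up → -2 dBFS.
Stage 2: 44 dB above -46 dBFS, reduced 20:1 to 2.2 dB above → -43.8 dBFS.
Stage 3: -43.8 dBFS ≤ -36 dBFS, so stage 3 doesn't engage; output -43.8 dBFS.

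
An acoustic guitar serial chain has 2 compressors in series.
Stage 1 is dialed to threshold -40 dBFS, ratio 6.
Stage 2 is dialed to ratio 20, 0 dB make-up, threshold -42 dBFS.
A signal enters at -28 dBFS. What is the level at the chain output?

-41.8 dBFS

Stage 1: overshoot 12 dB → 12/6 = 2 dB → -38 dBFS.
Stage 2: 4 dB above -42 dBFS, reduced 20:1 to 0.2 dB above → -41.8 dBFS.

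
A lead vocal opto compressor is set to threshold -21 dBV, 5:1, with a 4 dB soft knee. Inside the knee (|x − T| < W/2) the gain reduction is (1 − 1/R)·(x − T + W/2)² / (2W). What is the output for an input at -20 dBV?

x − T + W/2 = -20 − (-21) + 2 = 3.
GR = (1 − 1/5) × 3² / 8 = 0.8 × 9 / 8 = 0.9 dB.
Output = -20 − 0.9 = -20.9 dBV.

-20.9 dBV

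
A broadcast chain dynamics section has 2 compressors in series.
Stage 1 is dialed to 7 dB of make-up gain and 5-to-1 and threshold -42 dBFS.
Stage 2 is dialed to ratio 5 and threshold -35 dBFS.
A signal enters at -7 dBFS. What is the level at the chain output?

-33.6 dBFS

Stage 1: overshoot 35 dB → 35/5 = 7 dB → -35 dBFS; +7 dB make-up → -28 dBFS.
Stage 2: -28 dBFS is 7 dB over -35 dBFS; at 5:1 that becomes 1.4 dB over, giving -33.6 dBFS.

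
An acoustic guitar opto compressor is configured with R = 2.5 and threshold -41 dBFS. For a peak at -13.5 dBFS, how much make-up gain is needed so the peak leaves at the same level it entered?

Overshoot 27.5 dB → 27.5/2.5 = 11 dB after compression, so the compressed level is -41 + 11 = -30 dBFS.
Make-up = target − compressed = -13.5 − (-30) = 16.5 dB.

16.5 dB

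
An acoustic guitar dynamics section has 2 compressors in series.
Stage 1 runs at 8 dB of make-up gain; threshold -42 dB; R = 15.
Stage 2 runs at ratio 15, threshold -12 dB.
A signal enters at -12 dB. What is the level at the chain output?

-32 dB

Stage 1: 30 dB above -42 dB, reduced 15:1 to 2 dB above → -40 dB; +8 dB make-up → -32 dB.
Stage 2: -32 dB ≤ -12 dB, so stage 2 doesn't engage; output -32 dB.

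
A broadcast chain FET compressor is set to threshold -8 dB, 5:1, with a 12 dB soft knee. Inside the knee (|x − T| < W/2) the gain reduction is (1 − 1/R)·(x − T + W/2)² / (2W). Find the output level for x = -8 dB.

-9.2 dB

x − T + W/2 = -8 − (-8) + 6 = 6.
GR = (1 − 1/5) × 6² / 24 = 0.8 × 36 / 24 = 1.2 dB.
Output = -8 − 1.2 = -9.2 dB.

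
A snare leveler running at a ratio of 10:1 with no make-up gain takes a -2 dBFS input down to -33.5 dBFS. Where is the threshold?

-37 dBFS

Let T be the threshold. Output overshoot = (input overshoot)/R, so -33.5 − T = (-2 − T)/10.
10·(-33.5 − T) = -2 − T → 9·T = -335 − (-2) = -333.
T = -333/9 = -37 dBFS.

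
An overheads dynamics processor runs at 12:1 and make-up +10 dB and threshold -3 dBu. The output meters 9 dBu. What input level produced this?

21 dBu

Remove make-up: 9 − 10 = -1 dBu.
The compressed level sits -1 − (-3) = 2 dB over threshold.
Before 12:1 compression the overshoot was 2 × 12 = 24 dB, so input = -3 + 24 = 21 dBu.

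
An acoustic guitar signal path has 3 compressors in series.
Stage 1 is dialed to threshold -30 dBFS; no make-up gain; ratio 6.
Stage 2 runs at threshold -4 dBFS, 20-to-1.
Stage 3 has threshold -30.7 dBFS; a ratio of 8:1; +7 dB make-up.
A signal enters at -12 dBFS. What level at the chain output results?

Stage 1: -12 dBFS is 18 dB over -30 dBFS; at 6:1 that becomes 3 dB over, giving -27 dBFS.
Stage 2: below threshold (-27 ≤ -4); passes unchanged; output -27 dBFS.
Stage 3: -27 dBFS is 3.7 dB over -30.7 dBFS; at 8:1 that becomes 0.4625 dB over, giving -30.2375 dBFS; +7 dB make-up → -23.2375 dBFS.

-23.2375 dBFS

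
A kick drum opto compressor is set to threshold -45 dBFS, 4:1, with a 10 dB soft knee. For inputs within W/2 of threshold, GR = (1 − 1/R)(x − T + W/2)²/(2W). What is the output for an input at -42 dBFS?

x − T + W/2 = -42 − (-45) + 5 = 8.
GR = (1 − 1/4) × 8² / 20 = 0.75 × 64 / 20 = 2.4 dB.
Output = -42 − 2.4 = -44.4 dBFS.

-44.4 dBFS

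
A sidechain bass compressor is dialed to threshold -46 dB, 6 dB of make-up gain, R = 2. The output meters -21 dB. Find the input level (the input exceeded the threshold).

-8 dB

Remove make-up: -21 − 6 = -27 dB.
The compressed level sits -27 − (-46) = 19 dB over threshold.
Input overshoot = R × output overshoot = 38 dB → input = -46 + 38 = -8 dB.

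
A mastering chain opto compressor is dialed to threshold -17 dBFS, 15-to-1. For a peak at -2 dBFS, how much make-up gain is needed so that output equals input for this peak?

14 dB

Overshoot 15 dB → 15/15 = 1 dB after compression, so the compressed level is -17 + 1 = -16 dBFS.
Make-up = target − compressed = -2 − (-16) = 14 dB.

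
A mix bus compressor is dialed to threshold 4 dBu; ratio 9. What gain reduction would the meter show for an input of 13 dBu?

8 dB

The signal is 9 dB above threshold.
At 9:1, output sits 9/9 = 1 dB above threshold.
Gain reduction = 9 − 1 = 8 dB.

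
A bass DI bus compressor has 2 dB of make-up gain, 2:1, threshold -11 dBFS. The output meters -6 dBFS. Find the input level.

Remove make-up: -6 − 2 = -8 dBFS.
Post-compression overshoot = -8 − (-11) = 3 dB.
Before 2:1 compression the overshoot was 3 × 2 = 6 dB, so input = -11 + 6 = -5 dBFS.

-5 dBFS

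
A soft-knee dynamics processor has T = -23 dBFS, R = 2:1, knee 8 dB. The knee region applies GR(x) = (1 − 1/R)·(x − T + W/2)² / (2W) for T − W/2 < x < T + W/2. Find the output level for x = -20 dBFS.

-21.53125 dBFS

x − T + W/2 = -20 − (-23) + 4 = 7.
GR = (1 − 1/2) × 7² / 16 = 0.5 × 49 / 16 = 1.53125 dB.
Output = -20 − 1.53125 = -21.53125 dBFS.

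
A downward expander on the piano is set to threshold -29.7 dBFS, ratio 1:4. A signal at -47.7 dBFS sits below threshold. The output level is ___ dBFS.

The input is 18 dB below the -29.7 dBFS threshold.
A 1:4 expander multiplies undershoot by 4: 18 × 4 = 72 dB below threshold.
Output = -29.7 − 72 = -101.7 dBFS.

-101.7 dBFS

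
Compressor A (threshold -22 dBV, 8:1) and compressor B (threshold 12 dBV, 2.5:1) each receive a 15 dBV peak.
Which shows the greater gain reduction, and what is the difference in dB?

A: GR = 37 − 37/8 = 32.375 dB.
B: GR = 3 − 3/2.5 = 1.8 dB.
A reduces 30.575 dB more.

A, by 30.575 dB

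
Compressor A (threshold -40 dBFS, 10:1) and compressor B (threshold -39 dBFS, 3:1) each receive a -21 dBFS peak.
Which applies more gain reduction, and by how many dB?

A: overshoot 19 dB → output overshoot 1.9 dB → GR 17.1 dB.
B: overshoot 18 dB → output overshoot 6 dB → GR 12 dB.
A reduces 5.1 dB more.

A, by 5.1 dB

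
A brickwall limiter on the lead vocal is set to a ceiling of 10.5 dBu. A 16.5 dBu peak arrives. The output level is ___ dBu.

10.5 dBu

A brickwall limiter is an ∞:1 compressor: any input above the ceiling is clamped to 10.5 dBu.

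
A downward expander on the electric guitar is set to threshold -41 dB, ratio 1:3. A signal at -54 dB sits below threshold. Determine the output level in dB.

-80 dB

The input is 13 dB below the -41 dB threshold.
A 1:3 expander multiplies undershoot by 3: 13 × 3 = 39 dB below threshold.
Output = -41 − 39 = -80 dB.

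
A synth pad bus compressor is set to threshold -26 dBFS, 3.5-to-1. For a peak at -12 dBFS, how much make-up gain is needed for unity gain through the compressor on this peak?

10 dB

The peak compresses to -26 + 14/3.5 = -22 dBFS.
To reach -12 dBFS requires -12 − (-22) = 10 dB of make-up.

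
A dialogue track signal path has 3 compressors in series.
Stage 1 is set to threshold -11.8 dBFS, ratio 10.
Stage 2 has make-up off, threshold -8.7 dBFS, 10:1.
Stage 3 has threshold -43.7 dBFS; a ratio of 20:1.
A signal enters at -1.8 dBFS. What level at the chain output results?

-42.055 dBFS

Stage 1: -1.8 dBFS is 10 dB over -11.8 dBFS; at 10:1 that becomes 1 dB over, giving -10.8 dBFS.
Stage 2: below threshold (-10.8 ≤ -8.7); passes unchanged; output -10.8 dBFS.
Stage 3: overshoot 32.9 dB → 32.9/20 = 1.645 dB → -42.055 dBFS.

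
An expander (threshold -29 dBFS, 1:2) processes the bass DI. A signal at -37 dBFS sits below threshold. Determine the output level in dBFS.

Below threshold, a 1:2 expander applies gain = (2−1)×(T − x) of attenuation.
(2−1) × 8 = 8 dB, so output = -37 − 8 = -45 dBFS.

-45 dBFS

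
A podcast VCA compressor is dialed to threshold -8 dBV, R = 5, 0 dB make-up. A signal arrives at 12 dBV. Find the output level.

Overshoot: 12 − (-8) = 20 dB.
The 20 dB excess becomes 4 dB after 5:1 reduction.
That puts the output at -4 dBV.

-4 dBV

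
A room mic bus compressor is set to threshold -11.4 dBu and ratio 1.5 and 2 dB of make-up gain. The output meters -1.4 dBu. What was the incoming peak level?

0.6 dBu

Remove make-up: -1.4 − 2 = -3.4 dBu.
That's 8 dB above the -11.4 dBu threshold.
Before 1.5:1 compression the overshoot was 8 × 1.5 = 12 dB, so input = -11.4 + 12 = 0.6 dBu.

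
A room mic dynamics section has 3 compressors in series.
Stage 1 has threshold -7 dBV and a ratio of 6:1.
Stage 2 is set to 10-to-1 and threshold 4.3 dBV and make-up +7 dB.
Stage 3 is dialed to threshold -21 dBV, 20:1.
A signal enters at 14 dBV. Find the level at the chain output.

Stage 1: 14 dBV is 21 dB over -7 dBV; at 6:1 that becomes 3.5 dB over, giving -3.5 dBV.
Stage 2: -3.5 dBV is at or below the 4.3 dBV threshold — no compression; make-up brings it to 3.5 dBV.
Stage 3: 24.5 dB above -21 dBV, reduced 20:1 to 1.225 dB above → -19.775 dBV.

-19.775 dBV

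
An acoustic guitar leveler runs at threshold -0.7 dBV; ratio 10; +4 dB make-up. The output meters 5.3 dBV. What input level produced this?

19.3 dBV

Before make-up, the level was 5.3 − 4 = 1.3 dBV.
That's 2 dB above the -0.7 dBV threshold.
Before 10:1 compression the overshoot was 2 × 10 = 20 dB, so input = -0.7 + 20 = 19.3 dBV.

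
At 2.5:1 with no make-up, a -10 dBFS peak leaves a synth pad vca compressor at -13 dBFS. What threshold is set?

Gain reduction = -10 − (-13) = 3 dB; output overshoot = GR / (R − 1) = 3 / 1.5 = 2 dB.
Threshold = output − output overshoot = -13 − 2 = -15 dBFS.

-15 dBFS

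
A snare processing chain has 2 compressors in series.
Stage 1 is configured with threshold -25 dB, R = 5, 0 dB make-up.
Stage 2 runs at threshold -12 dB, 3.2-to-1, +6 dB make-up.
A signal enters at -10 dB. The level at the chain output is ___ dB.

Stage 1: 15 dB above -25 dB, reduced 5:1 to 3 dB above → -22 dB.
Stage 2: -22 dB ≤ -12 dB, so stage 2 doesn't engage; make-up brings it to -16 dB.

-16 dB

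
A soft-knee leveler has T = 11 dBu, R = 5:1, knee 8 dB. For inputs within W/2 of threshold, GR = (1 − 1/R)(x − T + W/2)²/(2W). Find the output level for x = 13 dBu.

11.2 dBu

x − T + W/2 = 13 − 11 + 4 = 6.
GR = (1 − 1/5) × 6² / 16 = 0.8 × 36 / 16 = 1.8 dB.
Output = 13 − 1.8 = 11.2 dBu.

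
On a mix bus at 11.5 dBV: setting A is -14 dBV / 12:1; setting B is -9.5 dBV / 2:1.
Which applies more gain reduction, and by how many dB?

A: 25.5 dB over, compressed to 2.125 dB over, so 23.375 dB of GR.
B: 21 dB over, compressed to 10.5 dB over, so 10.5 dB of GR.
A reduces 12.875 dB more.

A, by 12.875 dB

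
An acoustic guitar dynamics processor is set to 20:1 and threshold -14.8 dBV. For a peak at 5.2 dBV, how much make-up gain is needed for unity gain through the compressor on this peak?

19 dB

The peak compresses to -14.8 + 20/20 = -13.8 dBV.
To reach 5.2 dBV requires 5.2 − (-13.8) = 19 dB of make-up.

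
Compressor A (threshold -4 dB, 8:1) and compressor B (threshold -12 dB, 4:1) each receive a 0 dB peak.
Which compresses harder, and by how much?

B, by 5.5 dB

A: overshoot 4 dB → output overshoot 0.5 dB → GR 3.5 dB.
B: overshoot 12 dB → output overshoot 3 dB → GR 9 dB.
Difference: 5.5 dB in favour of B.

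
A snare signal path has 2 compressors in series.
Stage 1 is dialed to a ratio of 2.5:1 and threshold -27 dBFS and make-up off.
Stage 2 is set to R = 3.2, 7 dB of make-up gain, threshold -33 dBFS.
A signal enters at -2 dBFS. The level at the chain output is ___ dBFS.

Stage 1: -2 dBFS is 25 dB over -27 dBFS; at 2.5:1 that becomes 10 dB over, giving -17 dBFS.
Stage 2: -17 dBFS is 16 dB over -33 dBFS; at 3.2:1 that becomes 5 dB over, giving -28 dBFS; +7 dB make-up → -21 dBFS.

-21 dBFS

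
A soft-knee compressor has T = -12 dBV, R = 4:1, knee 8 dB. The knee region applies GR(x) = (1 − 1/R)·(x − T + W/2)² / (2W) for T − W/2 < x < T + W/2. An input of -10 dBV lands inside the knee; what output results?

-11.6875 dBV

x − T + W/2 = -10 − (-12) + 4 = 6.
GR = (1 − 1/4) × 6² / 16 = 0.75 × 36 / 16 = 1.6875 dB.
Output = -10 − 1.6875 = -11.6875 dBV.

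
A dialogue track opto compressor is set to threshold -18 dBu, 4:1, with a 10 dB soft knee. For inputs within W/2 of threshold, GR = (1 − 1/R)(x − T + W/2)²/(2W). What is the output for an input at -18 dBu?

-18.9375 dBu

x − T + W/2 = -18 − (-18) + 5 = 5.
GR = (1 − 1/4) × 5² / 20 = 0.75 × 25 / 20 = 0.9375 dB.
Output = -18 − 0.9375 = -18.9375 dBu.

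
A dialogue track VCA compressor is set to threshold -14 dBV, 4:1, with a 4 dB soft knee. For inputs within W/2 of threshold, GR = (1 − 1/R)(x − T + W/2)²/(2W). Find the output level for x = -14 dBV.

-14.375 dBV

x − T + W/2 = -14 − (-14) + 2 = 2.
GR = (1 − 1/4) × 2² / 8 = 0.75 × 4 / 8 = 0.375 dB.
Output = -14 − 0.375 = -14.375 dBV.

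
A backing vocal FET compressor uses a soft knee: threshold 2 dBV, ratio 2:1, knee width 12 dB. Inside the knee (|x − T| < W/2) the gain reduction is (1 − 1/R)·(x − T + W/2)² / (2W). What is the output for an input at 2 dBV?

x − T + W/2 = 2 − 2 + 6 = 6.
GR = (1 − 1/2) × 6² / 24 = 0.5 × 36 / 24 = 0.75 dB.
Output = 2 − 0.75 = 1.25 dBV.

1.25 dBV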